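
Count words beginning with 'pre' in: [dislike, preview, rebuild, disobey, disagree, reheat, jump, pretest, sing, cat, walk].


Checking each word for prefix 'pre':
  'dislike' -> no (count: 0)
  'preview' -> YES, starts with 'pre' (count: 1)
  'rebuild' -> no (count: 1)
  'disobey' -> no (count: 1)
  'disagree' -> no (count: 1)
  'reheat' -> no (count: 1)
  'jump' -> no (count: 1)
  'pretest' -> YES, starts with 'pre' (count: 2)
  'sing' -> no (count: 2)
  'cat' -> no (count: 2)
  'walk' -> no (count: 2)
Total with prefix 'pre': 2

2


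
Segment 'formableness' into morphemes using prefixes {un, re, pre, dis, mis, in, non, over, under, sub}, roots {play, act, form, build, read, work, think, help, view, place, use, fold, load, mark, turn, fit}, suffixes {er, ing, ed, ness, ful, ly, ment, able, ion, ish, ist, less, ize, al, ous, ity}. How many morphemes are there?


Segmenting 'formableness' against the inventory:
  'form' -> root (morpheme 1)
  'able' -> suffix (morpheme 2)
  'ness' -> suffix (morpheme 3)
Total morphemes: 3

3


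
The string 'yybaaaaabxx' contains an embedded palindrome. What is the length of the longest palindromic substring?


Scanning 'yybaaaaabxx' for palindromic substrings.
Substring at positions 2-8: 'baaaaab'.
Check: reverse('baaaaab') = 'baaaaab' -> palindrome confirmed.
Neighbouring characters ('y' / 'x') break symmetry, so it cannot extend further.
No longer palindromic substring exists; longest length = 7

7


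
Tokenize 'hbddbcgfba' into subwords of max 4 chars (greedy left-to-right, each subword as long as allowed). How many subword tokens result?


'hbddbcgfba' has 10 characters.
Chunking with max size 4:
  Chunk 1: 'hbdd' (positions 0-3)
  Chunk 2: 'bcgf' (positions 4-7)
  Chunk 3: 'ba' (positions 8-9)
Total chunks: ceil(10 / 4) = 3

3


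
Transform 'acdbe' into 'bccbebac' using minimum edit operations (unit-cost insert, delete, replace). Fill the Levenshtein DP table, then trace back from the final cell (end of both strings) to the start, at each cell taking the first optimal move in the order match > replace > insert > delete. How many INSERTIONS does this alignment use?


Edit distance = 5. Backtracking from cell (5, 8) with preference match > replace > insert > delete,
then listing the resulting alignment 'acdbe' -> 'bccbebac' left to right:
  Step 1: replace a->b
  Step 2: keep 'c'
  Step 3: replace d->c
  Step 4: keep 'b'
  Step 5: keep 'e'
  Step 6: insert 'b' [insertion #1]
  Step 7: insert 'a' [insertion #2]
  Step 8: insert 'c' [insertion #3]
Total insertions: 3

3


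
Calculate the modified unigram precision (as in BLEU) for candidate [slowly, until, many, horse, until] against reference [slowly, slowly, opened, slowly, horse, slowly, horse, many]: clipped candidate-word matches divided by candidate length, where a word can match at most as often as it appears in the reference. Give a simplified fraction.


Reference word counts: {'horse': 2, 'many': 1, 'opened': 1, 'slowly': 4}
Checking each candidate word (with clipping):
  'slowly' -> in reference (ref count 4, used 1/4) -> match (matches: 1)
  'until' -> not in reference -> no match (matches: 1)
  'many' -> in reference (ref count 1, used 1/1) -> match (matches: 2)
  'horse' -> in reference (ref count 2, used 1/2) -> match (matches: 3)
  'until' -> not in reference -> no match (matches: 3)
Clipped matches: 3, Candidate length: 5
Precision = 3/5

3/5


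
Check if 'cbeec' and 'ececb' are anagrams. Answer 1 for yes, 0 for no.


Sort characters of 'cbeec': 'bccee'
Sort characters of 'ececb': 'bccee'
Sorted forms match -> they ARE anagrams
Result: 1

1


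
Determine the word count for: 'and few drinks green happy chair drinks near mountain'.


Counting words by splitting on spaces:
  Word 1: 'and'
  Word 2: 'few'
  Word 3: 'drinks'
  Word 4: 'green'
  Word 5: 'happy'
  Word 6: 'chair'
  Word 7: 'drinks'
  Word 8: 'near'
  Word 9: 'mountain'
Total words: 9

9


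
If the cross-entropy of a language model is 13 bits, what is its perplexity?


Perplexity formula: PP = 2^H
H = 13
PP = 2^13
PP = 2^13 = 8192

8192


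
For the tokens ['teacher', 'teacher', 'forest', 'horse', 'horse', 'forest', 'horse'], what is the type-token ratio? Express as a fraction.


Tokens: 7
Unique types: ('forest', 'horse', 'teacher') = 3
TTR = 3/7
Already in lowest terms.

3/7


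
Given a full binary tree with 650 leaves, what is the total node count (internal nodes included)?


Leaf nodes (terminals): 650
Internal nodes = n - 1 = 650 - 1 = 649
Total = leaves + internal = 650 + 649 = 1299

1299


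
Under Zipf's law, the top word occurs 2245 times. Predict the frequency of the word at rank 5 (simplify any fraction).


Zipf's law: freq(rank) = f1 / rank
f1 = 2245, rank = 5
freq = 2245 / 5
= 449

449


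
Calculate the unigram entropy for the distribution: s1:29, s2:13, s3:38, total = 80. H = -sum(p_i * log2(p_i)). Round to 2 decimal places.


Computing entropy H = -sum(p_i * log2(p_i)):
  s1: p = 29/80 = 0.3625, -p*log2(p) = 0.5307
  s2: p = 13/80 = 0.1625, -p*log2(p) = 0.4260
  s3: p = 38/80 = 0.4750, -p*log2(p) = 0.5102
H = sum of terms = 1.4669
Rounded to 2 decimals: 1.47

1.47


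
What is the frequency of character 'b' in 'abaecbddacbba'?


Scanning 'abaecbddacbba' for 'b':
  Position 1: 'b' -> MATCH (count: 1)
  Position 5: 'b' -> MATCH (count: 2)
  Position 10: 'b' -> MATCH (count: 3)
  Position 11: 'b' -> MATCH (count: 4)
Total occurrences of 'b': 4

4


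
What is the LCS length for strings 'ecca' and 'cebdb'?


DP table for LCS of 'ecca' and 'cebdb':
       c  e  b  d  b
    0  0  0  0  0  0
  e 0  0  1  1  1  1
  c 0  1  1  1  1  1
  c 0  1  1  1  1  1
  a 0  1  1  1  1  1
LCS: 'e'
LCS length = 1

1


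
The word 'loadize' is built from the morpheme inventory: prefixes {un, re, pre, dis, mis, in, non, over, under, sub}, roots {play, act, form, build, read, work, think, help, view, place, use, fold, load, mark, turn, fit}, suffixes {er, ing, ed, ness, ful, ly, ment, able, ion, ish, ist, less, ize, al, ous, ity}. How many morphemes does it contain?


Segmenting 'loadize' against the inventory:
  'load' -> root (morpheme 1)
  'ize' -> suffix (morpheme 2)
Total morphemes: 2

2


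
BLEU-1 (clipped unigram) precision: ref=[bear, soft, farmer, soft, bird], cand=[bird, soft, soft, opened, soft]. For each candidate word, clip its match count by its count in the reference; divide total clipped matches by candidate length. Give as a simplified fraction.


Reference word counts: {'bear': 1, 'bird': 1, 'farmer': 1, 'soft': 2}
Checking each candidate word (with clipping):
  'bird' -> in reference (ref count 1, used 1/1) -> match (matches: 1)
  'soft' -> in reference (ref count 2, used 1/2) -> match (matches: 2)
  'soft' -> in reference (ref count 2, used 2/2) -> match (matches: 3)
  'opened' -> not in reference -> no match (matches: 3)
  'soft' -> ref count 2 already used up (2/2) -> clipped, no match (matches: 3)
Clipped matches: 3, Candidate length: 5
Precision = 3/5

3/5


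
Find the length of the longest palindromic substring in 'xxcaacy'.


Scanning 'xxcaacy' for palindromic substrings.
Substring at positions 2-5: 'caac'.
Check: reverse('caac') = 'caac' -> palindrome confirmed.
Neighbouring characters ('x' / 'y') break symmetry, so it cannot extend further.
No longer palindromic substring exists; longest length = 4

4


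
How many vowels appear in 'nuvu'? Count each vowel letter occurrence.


Scanning each character of 'nuvu':
  Position 1: 'n' -> consonant (running count: 0)
  Position 2: 'u' -> vowel (running count: 1)
  Position 3: 'v' -> consonant (running count: 1)
  Position 4: 'u' -> vowel (running count: 2)
Total vowels: 2

2


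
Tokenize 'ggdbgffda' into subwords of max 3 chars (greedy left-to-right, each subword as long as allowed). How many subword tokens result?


'ggdbgffda' has 9 characters.
Chunking with max size 3:
  Chunk 1: 'ggd' (positions 0-2)
  Chunk 2: 'bgf' (positions 3-5)
  Chunk 3: 'fda' (positions 6-8)
Total chunks: ceil(9 / 3) = 3

3


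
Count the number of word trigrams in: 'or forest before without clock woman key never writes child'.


Word trigrams from [10] words:
  Trigram 1: (or forest before)
  Trigram 2: (forest before without)
  Trigram 3: (before without clock)
  Trigram 4: (without clock woman)
  Trigram 5: (clock woman key)
  Trigram 6: (woman key never)
  Trigram 7: (key never writes)
  Trigram 8: (never writes child)
Total word trigrams: 10 - 2 = 8

8


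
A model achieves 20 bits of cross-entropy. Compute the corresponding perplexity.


Perplexity formula: PP = 2^H
H = 20
PP = 2^20
PP = 2^20 = 1048576

1048576


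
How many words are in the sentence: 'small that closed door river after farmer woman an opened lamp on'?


Counting words by splitting on spaces:
  Word 1: 'small'
  Word 2: 'that'
  Word 3: 'closed'
  Word 4: 'door'
  Word 5: 'river'
  Word 6: 'after'
  Word 7: 'farmer'
  Word 8: 'woman'
  Word 9: 'an'
  Word 10: 'opened'
  Word 11: 'lamp'
  Word 12: 'on'
Total words: 12

12


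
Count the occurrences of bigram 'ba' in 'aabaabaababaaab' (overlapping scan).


Scanning 'aabaabaababaaab' for bigram 'ba':
  Position 0: 'aa' -> no
  Position 1: 'ab' -> no
  Position 2: 'ba' -> MATCH
  Position 3: 'aa' -> no
  Position 4: 'ab' -> no
  Position 5: 'ba' -> MATCH
  Position 6: 'aa' -> no
  Position 7: 'ab' -> no
  Position 8: 'ba' -> MATCH
  Position 9: 'ab' -> no
  Position 10: 'ba' -> MATCH
  Position 11: 'aa' -> no
  Position 12: 'aa' -> no
  Position 13: 'ab' -> no
Total matches: 4

4


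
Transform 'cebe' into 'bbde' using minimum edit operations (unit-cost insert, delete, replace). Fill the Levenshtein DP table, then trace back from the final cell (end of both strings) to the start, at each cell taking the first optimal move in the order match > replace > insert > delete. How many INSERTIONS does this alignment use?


Edit distance = 3. Backtracking from cell (4, 4) with preference match > replace > insert > delete,
then listing the resulting alignment 'cebe' -> 'bbde' left to right:
  Step 1: replace c->b
  Step 2: replace e->b
  Step 3: replace b->d
  Step 4: keep 'e'
Total insertions: 0

0


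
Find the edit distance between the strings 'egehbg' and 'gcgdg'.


Building DP table for s1='egehbg' (len 6) and s2='gcgdg' (len 5):
       g  c  g  d  g
    0  1  2  3  4  5
  e 1  1  2  3  4  5
  g 2  1  2  2  3  4
  e 3  2  2  3  3  4
  h 4  3  3  3  4  4
  b 5  4  4  4  4  5
  g 6  5  5  4  5  4
Edit distance = dp[6][5] = 4

4


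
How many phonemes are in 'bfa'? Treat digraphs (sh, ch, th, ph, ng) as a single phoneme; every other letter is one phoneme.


Parsing 'bfa' greedily, digraphs first:
  'b' -> consonant phoneme (phonemes so far: 1)
  'f' -> consonant phoneme (phonemes so far: 2)
  'a' -> vowel phoneme (phonemes so far: 3)
Total phonemes: 3

3


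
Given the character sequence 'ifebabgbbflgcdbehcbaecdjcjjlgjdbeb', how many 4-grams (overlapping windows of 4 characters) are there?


String 'ifebabgbbflgcdbehcbaecdjcjjlgjdbeb' has length L = 34.
Number of overlapping n-grams = L - n + 1
Substituting: 34 - 4 + 1 = 31

31


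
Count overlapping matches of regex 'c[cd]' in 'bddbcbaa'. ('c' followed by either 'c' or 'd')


Pattern: c[cd] means 'c' followed by either 'c' or 'd'.
Scanning 'bddbcbaa' position-by-position:
  Pos 0: window 'bd' -> no
  Pos 1: window 'dd' -> no
  Pos 2: window 'db' -> no
  Pos 3: window 'bc' -> no
  Pos 4: window 'cb' -> no
  Pos 5: window 'ba' -> no
  Pos 6: window 'aa' -> no
  Pos 7: window 'a' -> no
Total matches: 0

0


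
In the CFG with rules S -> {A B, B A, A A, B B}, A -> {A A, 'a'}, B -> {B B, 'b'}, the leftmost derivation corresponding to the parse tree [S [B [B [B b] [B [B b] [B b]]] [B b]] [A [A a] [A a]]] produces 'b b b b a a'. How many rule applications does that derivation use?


Every bracketed nonterminal node [X ...] in the tree is produced by exactly one rule application.
Reading the tree off as a leftmost derivation:
  Step 1: S  =>  B A   (applied S -> B A)
  Step 2: B A  =>  B B A   (applied B -> B B)
  Step 3: B B A  =>  B B B A   (applied B -> B B)
  Step 4: B B B A  =>  b B B A   (applied B -> b)
  Step 5: b B B A  =>  b B B B A   (applied B -> B B)
  Step 6: b B B B A  =>  b b B B A   (applied B -> b)
  Step 7: b b B B A  =>  b b b B A   (applied B -> b)
  Step 8: b b b B A  =>  b b b b A   (applied B -> b)
  Step 9: b b b b A  =>  b b b b A A   (applied A -> A A)
  Step 10: b b b b A A  =>  b b b b a A   (applied A -> a)
  Step 11: b b b b a A  =>  b b b b a a   (applied A -> a)
Final yield: b b b b a a
Total rewrite steps: 11

11


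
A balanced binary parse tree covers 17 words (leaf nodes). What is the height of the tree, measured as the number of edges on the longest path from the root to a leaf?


In a balanced binary tree with n leaves the deepest leaf is ceil(log2(n)) edges below the root.
log2(17) = 4.0875
ceil(4.0875) = 5
height (edges) = 5

5


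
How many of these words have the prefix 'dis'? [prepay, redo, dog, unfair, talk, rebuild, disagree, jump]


Checking each word for prefix 'dis':
  'prepay' -> no (count: 0)
  'redo' -> no (count: 0)
  'dog' -> no (count: 0)
  'unfair' -> no (count: 0)
  'talk' -> no (count: 0)
  'rebuild' -> no (count: 0)
  'disagree' -> YES, starts with 'dis' (count: 1)
  'jump' -> no (count: 1)
Total with prefix 'dis': 1

1


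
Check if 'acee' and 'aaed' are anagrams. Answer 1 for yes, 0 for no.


Sort characters of 'acee': 'acee'
Sort characters of 'aaed': 'aade'
Sorted forms differ -> they are NOT anagrams
Result: 0

0


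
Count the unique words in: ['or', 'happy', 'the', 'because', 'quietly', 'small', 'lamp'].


Listing all tokens and tracking unique types:
  Token 1: 'or' -> NEW (unique so far: 1)
  Token 2: 'happy' -> NEW (unique so far: 2)
  Token 3: 'the' -> NEW (unique so far: 3)
  Token 4: 'because' -> NEW (unique so far: 4)
  Token 5: 'quietly' -> NEW (unique so far: 5)
  Token 6: 'small' -> NEW (unique so far: 6)
  Token 7: 'lamp' -> NEW (unique so far: 7)
Unique types: ('because', 'happy', 'lamp', 'or', 'quietly', 'small', 'the')
Vocabulary size: 7

7


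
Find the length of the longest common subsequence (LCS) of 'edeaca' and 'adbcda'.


DP table for LCS of 'edeaca' and 'adbcda':
       a  d  b  c  d  a
    0  0  0  0  0  0  0
  e 0  0  0  0  0  0  0
  d 0  0  1  1  1  1  1
  e 0  0  1  1  1  1  1
  a 0  1  1  1  1  1  2
  c 0  1  1  1  2  2  2
  a 0  1  1  1  2  2  3
LCS: 'dca'
LCS length = 3

3


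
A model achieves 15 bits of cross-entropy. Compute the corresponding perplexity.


Perplexity formula: PP = 2^H
H = 15
PP = 2^15
PP = 2^15 = 32768

32768


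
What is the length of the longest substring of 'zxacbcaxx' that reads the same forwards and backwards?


Scanning 'zxacbcaxx' for palindromic substrings.
Substring at positions 1-7: 'xacbcax'.
Check: reverse('xacbcax') = 'xacbcax' -> palindrome confirmed.
Neighbouring characters ('z' / 'x') break symmetry, so it cannot extend further.
No longer palindromic substring exists; longest length = 7

7


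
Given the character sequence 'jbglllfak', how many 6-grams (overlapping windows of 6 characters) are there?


String 'jbglllfak' has length L = 9.
Number of overlapping n-grams = L - n + 1
Substituting: 9 - 6 + 1 = 4

4


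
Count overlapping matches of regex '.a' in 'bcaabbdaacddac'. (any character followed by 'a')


Pattern: .a means any character followed by 'a'.
Scanning 'bcaabbdaacddac' position-by-position:
  Pos 0: window 'bc' -> no
  Pos 1: window 'ca' -> MATCH
  Pos 2: window 'aa' -> MATCH
  Pos 3: window 'ab' -> no
  Pos 4: window 'bb' -> no
  Pos 5: window 'bd' -> no
  Pos 6: window 'da' -> MATCH
  Pos 7: window 'aa' -> MATCH
  Pos 8: window 'ac' -> no
  Pos 9: window 'cd' -> no
  Pos 10: window 'dd' -> no
  Pos 11: window 'da' -> MATCH
  Pos 12: window 'ac' -> no
  Pos 13: window 'c' -> no
Total matches: 5

5


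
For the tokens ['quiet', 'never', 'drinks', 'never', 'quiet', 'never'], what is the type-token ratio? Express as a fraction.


Tokens: 6
Unique types: ('drinks', 'never', 'quiet') = 3
TTR = 3/6
Simplify: divide both by 3 -> 1/2
TTR = 1/2

1/2


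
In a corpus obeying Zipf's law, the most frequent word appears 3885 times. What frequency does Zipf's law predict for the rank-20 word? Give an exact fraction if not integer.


Zipf's law: freq(rank) = f1 / rank
f1 = 3885, rank = 20
freq = 3885 / 20
GCD(3885, 20) = 5
Simplified: 777/4

777/4


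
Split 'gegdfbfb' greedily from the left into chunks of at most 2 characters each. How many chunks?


'gegdfbfb' has 8 characters.
Chunking with max size 2:
  Chunk 1: 'ge' (positions 0-1)
  Chunk 2: 'gd' (positions 2-3)
  Chunk 3: 'fb' (positions 4-5)
  Chunk 4: 'fb' (positions 6-7)
Total chunks: ceil(8 / 2) = 4

4


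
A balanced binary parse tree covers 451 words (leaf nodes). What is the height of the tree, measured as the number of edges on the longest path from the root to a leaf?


In a balanced binary tree with n leaves the deepest leaf is ceil(log2(n)) edges below the root.
log2(451) = 8.8170
ceil(8.8170) = 9
height (edges) = 9

9


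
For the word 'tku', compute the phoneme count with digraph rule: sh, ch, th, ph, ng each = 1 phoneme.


Parsing 'tku' greedily, digraphs first:
  't' -> consonant phoneme (phonemes so far: 1)
  'k' -> consonant phoneme (phonemes so far: 2)
  'u' -> vowel phoneme (phonemes so far: 3)
Total phonemes: 3

3


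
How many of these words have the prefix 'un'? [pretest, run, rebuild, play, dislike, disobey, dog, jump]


Checking each word for prefix 'un':
  'pretest' -> no (count: 0)
  'run' -> no (count: 0)
  'rebuild' -> no (count: 0)
  'play' -> no (count: 0)
  'dislike' -> no (count: 0)
  'disobey' -> no (count: 0)
  'dog' -> no (count: 0)
  'jump' -> no (count: 0)
Total with prefix 'un': 0

0


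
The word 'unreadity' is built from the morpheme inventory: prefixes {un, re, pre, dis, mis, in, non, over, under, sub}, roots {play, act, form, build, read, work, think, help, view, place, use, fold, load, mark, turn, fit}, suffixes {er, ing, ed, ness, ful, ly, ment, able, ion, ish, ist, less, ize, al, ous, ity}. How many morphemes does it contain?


Segmenting 'unreadity' against the inventory:
  'un' -> prefix (morpheme 1)
  'read' -> root (morpheme 2)
  'ity' -> suffix (morpheme 3)
Total morphemes: 3

3


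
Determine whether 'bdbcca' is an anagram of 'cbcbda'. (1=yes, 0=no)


Sort characters of 'bdbcca': 'abbccd'
Sort characters of 'cbcbda': 'abbccd'
Sorted forms match -> they ARE anagrams
Result: 1

1


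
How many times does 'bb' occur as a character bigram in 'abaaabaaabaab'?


Scanning 'abaaabaaabaab' for bigram 'bb':
  Position 0: 'ab' -> no
  Position 1: 'ba' -> no
  Position 2: 'aa' -> no
  Position 3: 'aa' -> no
  Position 4: 'ab' -> no
  Position 5: 'ba' -> no
  Position 6: 'aa' -> no
  Position 7: 'aa' -> no
  Position 8: 'ab' -> no
  Position 9: 'ba' -> no
  Position 10: 'aa' -> no
  Position 11: 'ab' -> no
Total matches: 0

0


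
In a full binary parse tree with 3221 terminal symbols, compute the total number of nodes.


Leaf nodes (terminals): 3221
Internal nodes = n - 1 = 3221 - 1 = 3220
Total = leaves + internal = 3221 + 3220 = 6441

6441


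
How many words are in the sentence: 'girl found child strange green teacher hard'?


Counting words by splitting on spaces:
  Word 1: 'girl'
  Word 2: 'found'
  Word 3: 'child'
  Word 4: 'strange'
  Word 5: 'green'
  Word 6: 'teacher'
  Word 7: 'hard'
Total words: 7

7


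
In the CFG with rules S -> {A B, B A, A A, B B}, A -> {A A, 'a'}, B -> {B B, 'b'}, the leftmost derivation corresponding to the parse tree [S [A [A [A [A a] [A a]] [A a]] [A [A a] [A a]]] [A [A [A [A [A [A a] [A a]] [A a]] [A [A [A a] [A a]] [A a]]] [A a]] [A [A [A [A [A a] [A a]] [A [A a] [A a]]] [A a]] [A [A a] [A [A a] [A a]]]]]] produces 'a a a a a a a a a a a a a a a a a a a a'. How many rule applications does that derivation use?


Every bracketed nonterminal node [X ...] in the tree is produced by exactly one rule application.
Reading the tree off as a leftmost derivation:
  Step 1: S  =>  A A   (applied S -> A A)
  Step 2: A A  =>  A A A   (applied A -> A A)
  Step 3: A A A  =>  A A A A   (applied A -> A A)
  Step 4: A A A A  =>  A A A A A   (applied A -> A A)
  Step 5: A A A A A  =>  a A A A A   (applied A -> a)
  Step 6: a A A A A  =>  a a A A A   (applied A -> a)
  Step 7: a a A A A  =>  a a a A A   (applied A -> a)
  Step 8: a a a A A  =>  a a a A A A   (applied A -> A A)
  Step 9: a a a A A A  =>  a a a a A A   (applied A -> a)
  Step 10: a a a a A A  =>  a a a a a A   (applied A -> a)
  Step 11: a a a a a A  =>  a a a a a A A   (applied A -> A A)
  Step 12: a a a a a A A  =>  a a a a a A A A   (applied A -> A A)
  Step 13: a a a a a A A A  =>  a a a a a A A A A   (applied A -> A A)
  Step 14: a a a a a A A A A  =>  a a a a a A A A A A   (applied A -> A A)
  Step 15: a a a a a A A A A A  =>  a a a a a A A A A A A   (applied A -> A A)
  Step 16: a a a a a A A A A A A  =>  a a a a a a A A A A A   (applied A -> a)
  Step 17: a a a a a a A A A A A  =>  a a a a a a a A A A A   (applied A -> a)
  Step 18: a a a a a a a A A A A  =>  a a a a a a a a A A A   (applied A -> a)
  Step 19: a a a a a a a a A A A  =>  a a a a a a a a A A A A   (applied A -> A A)
  Step 20: a a a a a a a a A A A A  =>  a a a a a a a a A A A A A   (applied A -> A A)
  Step 21: a a a a a a a a A A A A A  =>  a a a a a a a a a A A A A   (applied A -> a)
  Step 22: a a a a a a a a a A A A A  =>  a a a a a a a a a a A A A   (applied A -> a)
  Step 23: a a a a a a a a a a A A A  =>  a a a a a a a a a a a A A   (applied A -> a)
  Step 24: a a a a a a a a a a a A A  =>  a a a a a a a a a a a a A   (applied A -> a)
  Step 25: a a a a a a a a a a a a A  =>  a a a a a a a a a a a a A A   (applied A -> A A)
  Step 26: a a a a a a a a a a a a A A  =>  a a a a a a a a a a a a A A A   (applied A -> A A)
  Step 27: a a a a a a a a a a a a A A A  =>  a a a a a a a a a a a a A A A A   (applied A -> A A)
  Step 28: a a a a a a a a a a a a A A A A  =>  a a a a a a a a a a a a A A A A A   (applied A -> A A)
  Step 29: a a a a a a a a a a a a A A A A A  =>  a a a a a a a a a a a a a A A A A   (applied A -> a)
  Step 30: a a a a a a a a a a a a a A A A A  =>  a a a a a a a a a a a a a a A A A   (applied A -> a)
  Step 31: a a a a a a a a a a a a a a A A A  =>  a a a a a a a a a a a a a a A A A A   (applied A -> A A)
  Step 32: a a a a a a a a a a a a a a A A A A  =>  a a a a a a a a a a a a a a a A A A   (applied A -> a)
  Step 33: a a a a a a a a a a a a a a a A A A  =>  a a a a a a a a a a a a a a a a A A   (applied A -> a)
  Step 34: a a a a a a a a a a a a a a a a A A  =>  a a a a a a a a a a a a a a a a a A   (applied A -> a)
  Step 35: a a a a a a a a a a a a a a a a a A  =>  a a a a a a a a a a a a a a a a a A A   (applied A -> A A)
  Step 36: a a a a a a a a a a a a a a a a a A A  =>  a a a a a a a a a a a a a a a a a a A   (applied A -> a)
  Step 37: a a a a a a a a a a a a a a a a a a A  =>  a a a a a a a a a a a a a a a a a a A A   (applied A -> A A)
  Step 38: a a a a a a a a a a a a a a a a a a A A  =>  a a a a a a a a a a a a a a a a a a a A   (applied A -> a)
  Step 39: a a a a a a a a a a a a a a a a a a a A  =>  a a a a a a a a a a a a a a a a a a a a   (applied A -> a)
Final yield: a a a a a a a a a a a a a a a a a a a a
Total rewrite steps: 39

39


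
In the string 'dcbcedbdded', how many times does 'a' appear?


Scanning 'dcbcedbdded' for 'a':
  No matches found.
Total occurrences of 'a': 0

0


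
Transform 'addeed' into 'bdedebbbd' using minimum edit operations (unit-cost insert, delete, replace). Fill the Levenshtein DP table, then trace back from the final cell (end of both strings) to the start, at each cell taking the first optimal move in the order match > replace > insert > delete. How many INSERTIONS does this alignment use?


Edit distance = 5. Backtracking from cell (6, 9) with preference match > replace > insert > delete,
then listing the resulting alignment 'addeed' -> 'bdedebbbd' left to right:
  Step 1: replace a->b
  Step 2: keep 'd'
  Step 3: insert 'e' [insertion #1]
  Step 4: keep 'd'
  Step 5: keep 'e'
  Step 6: insert 'b' [insertion #2]
  Step 7: insert 'b' [insertion #3]
  Step 8: replace e->b
  Step 9: keep 'd'
Total insertions: 3

3


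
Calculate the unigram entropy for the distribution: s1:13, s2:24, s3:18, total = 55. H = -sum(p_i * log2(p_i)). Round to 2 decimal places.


Computing entropy H = -sum(p_i * log2(p_i)):
  s1: p = 13/55 = 0.2364, -p*log2(p) = 0.4919
  s2: p = 24/55 = 0.4364, -p*log2(p) = 0.5221
  s3: p = 18/55 = 0.3273, -p*log2(p) = 0.5274
H = sum of terms = 1.5414
Rounded to 2 decimals: 1.54

1.54


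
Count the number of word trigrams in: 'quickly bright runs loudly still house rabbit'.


Word trigrams from [7] words:
  Trigram 1: (quickly bright runs)
  Trigram 2: (bright runs loudly)
  Trigram 3: (runs loudly still)
  Trigram 4: (loudly still house)
  Trigram 5: (still house rabbit)
Total word trigrams: 7 - 2 = 5

5


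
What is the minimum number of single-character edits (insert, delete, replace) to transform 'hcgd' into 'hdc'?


Building DP table for s1='hcgd' (len 4) and s2='hdc' (len 3):
       h  d  c
    0  1  2  3
  h 1  0  1  2
  c 2  1  1  1
  g 3  2  2  2
  d 4  3  2  3
Edit distance = dp[4][3] = 3

3


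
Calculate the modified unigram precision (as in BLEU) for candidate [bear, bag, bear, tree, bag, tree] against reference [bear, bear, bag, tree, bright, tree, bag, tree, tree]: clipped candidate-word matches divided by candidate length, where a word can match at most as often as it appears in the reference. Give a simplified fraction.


Reference word counts: {'bag': 2, 'bear': 2, 'bright': 1, 'tree': 4}
Checking each candidate word (with clipping):
  'bear' -> in reference (ref count 2, used 1/2) -> match (matches: 1)
  'bag' -> in reference (ref count 2, used 1/2) -> match (matches: 2)
  'bear' -> in reference (ref count 2, used 2/2) -> match (matches: 3)
  'tree' -> in reference (ref count 4, used 1/4) -> match (matches: 4)
  'bag' -> in reference (ref count 2, used 2/2) -> match (matches: 5)
  'tree' -> in reference (ref count 4, used 2/4) -> match (matches: 6)
Clipped matches: 6, Candidate length: 6
Precision = 6/6 = 1

1


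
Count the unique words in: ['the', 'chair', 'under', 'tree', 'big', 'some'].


Listing all tokens and tracking unique types:
  Token 1: 'the' -> NEW (unique so far: 1)
  Token 2: 'chair' -> NEW (unique so far: 2)
  Token 3: 'under' -> NEW (unique so far: 3)
  Token 4: 'tree' -> NEW (unique so far: 4)
  Token 5: 'big' -> NEW (unique so far: 5)
  Token 6: 'some' -> NEW (unique so far: 6)
Unique types: ('big', 'chair', 'some', 'the', 'tree', 'under')
Vocabulary size: 6

6


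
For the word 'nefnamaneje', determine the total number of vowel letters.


Scanning each character of 'nefnamaneje':
  Position 1: 'n' -> consonant (running count: 0)
  Position 2: 'e' -> vowel (running count: 1)
  Position 3: 'f' -> consonant (running count: 1)
  Position 4: 'n' -> consonant (running count: 1)
  Position 5: 'a' -> vowel (running count: 2)
  Position 6: 'm' -> consonant (running count: 2)
  Position 7: 'a' -> vowel (running count: 3)
  Position 8: 'n' -> consonant (running count: 3)
  Position 9: 'e' -> vowel (running count: 4)
  Position 10: 'j' -> consonant (running count: 4)
  Position 11: 'e' -> vowel (running count: 5)
Total vowels: 5

5


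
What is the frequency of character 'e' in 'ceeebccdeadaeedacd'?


Scanning 'ceeebccdeadaeedacd' for 'e':
  Position 1: 'e' -> MATCH (count: 1)
  Position 2: 'e' -> MATCH (count: 2)
  Position 3: 'e' -> MATCH (count: 3)
  Position 8: 'e' -> MATCH (count: 4)
  Position 12: 'e' -> MATCH (count: 5)
  Position 13: 'e' -> MATCH (count: 6)
Total occurrences of 'e': 6

6


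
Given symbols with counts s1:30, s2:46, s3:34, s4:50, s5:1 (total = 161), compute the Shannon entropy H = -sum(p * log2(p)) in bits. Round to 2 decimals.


Computing entropy H = -sum(p_i * log2(p_i)):
  s1: p = 30/161 = 0.1863, -p*log2(p) = 0.4517
  s2: p = 46/161 = 0.2857, -p*log2(p) = 0.5164
  s3: p = 34/161 = 0.2112, -p*log2(p) = 0.4738
  s4: p = 50/161 = 0.3106, -p*log2(p) = 0.5239
  s5: p = 1/161 = 0.0062, -p*log2(p) = 0.0455
H = sum of terms = 2.0113
Rounded to 2 decimals: 2.01

2.01


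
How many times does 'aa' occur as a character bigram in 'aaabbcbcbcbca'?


Scanning 'aaabbcbcbcbca' for bigram 'aa':
  Position 0: 'aa' -> MATCH
  Position 1: 'aa' -> MATCH
  Position 2: 'ab' -> no
  Position 3: 'bb' -> no
  Position 4: 'bc' -> no
  Position 5: 'cb' -> no
  Position 6: 'bc' -> no
  Position 7: 'cb' -> no
  Position 8: 'bc' -> no
  Position 9: 'cb' -> no
  Position 10: 'bc' -> no
  Position 11: 'ca' -> no
Total matches: 2

2


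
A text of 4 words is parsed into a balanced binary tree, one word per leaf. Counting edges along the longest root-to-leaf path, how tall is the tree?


In a balanced binary tree with n leaves the deepest leaf is ceil(log2(n)) edges below the root.
log2(4) = 2.0000
ceil(2.0000) = 2
height (edges) = 2

2


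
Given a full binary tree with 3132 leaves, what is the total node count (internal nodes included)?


Leaf nodes (terminals): 3132
Internal nodes = n - 1 = 3132 - 1 = 3131
Total = leaves + internal = 3132 + 3131 = 6263

6263


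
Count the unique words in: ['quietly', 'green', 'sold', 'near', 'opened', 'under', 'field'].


Listing all tokens and tracking unique types:
  Token 1: 'quietly' -> NEW (unique so far: 1)
  Token 2: 'green' -> NEW (unique so far: 2)
  Token 3: 'sold' -> NEW (unique so far: 3)
  Token 4: 'near' -> NEW (unique so far: 4)
  Token 5: 'opened' -> NEW (unique so far: 5)
  Token 6: 'under' -> NEW (unique so far: 6)
  Token 7: 'field' -> NEW (unique so far: 7)
Unique types: ('field', 'green', 'near', 'opened', 'quietly', 'sold', 'under')
Vocabulary size: 7

7


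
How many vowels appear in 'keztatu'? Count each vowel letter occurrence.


Scanning each character of 'keztatu':
  Position 1: 'k' -> consonant (running count: 0)
  Position 2: 'e' -> vowel (running count: 1)
  Position 3: 'z' -> consonant (running count: 1)
  Position 4: 't' -> consonant (running count: 1)
  Position 5: 'a' -> vowel (running count: 2)
  Position 6: 't' -> consonant (running count: 2)
  Position 7: 'u' -> vowel (running count: 3)
Total vowels: 3

3


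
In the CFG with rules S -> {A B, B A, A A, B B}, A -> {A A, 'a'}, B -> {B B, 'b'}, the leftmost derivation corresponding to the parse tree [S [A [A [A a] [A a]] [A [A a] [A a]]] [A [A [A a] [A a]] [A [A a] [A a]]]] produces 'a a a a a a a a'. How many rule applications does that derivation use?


Every bracketed nonterminal node [X ...] in the tree is produced by exactly one rule application.
Reading the tree off as a leftmost derivation:
  Step 1: S  =>  A A   (applied S -> A A)
  Step 2: A A  =>  A A A   (applied A -> A A)
  Step 3: A A A  =>  A A A A   (applied A -> A A)
  Step 4: A A A A  =>  a A A A   (applied A -> a)
  Step 5: a A A A  =>  a a A A   (applied A -> a)
  Step 6: a a A A  =>  a a A A A   (applied A -> A A)
  Step 7: a a A A A  =>  a a a A A   (applied A -> a)
  Step 8: a a a A A  =>  a a a a A   (applied A -> a)
  Step 9: a a a a A  =>  a a a a A A   (applied A -> A A)
  Step 10: a a a a A A  =>  a a a a A A A   (applied A -> A A)
  Step 11: a a a a A A A  =>  a a a a a A A   (applied A -> a)
  Step 12: a a a a a A A  =>  a a a a a a A   (applied A -> a)
  Step 13: a a a a a a A  =>  a a a a a a A A   (applied A -> A A)
  Step 14: a a a a a a A A  =>  a a a a a a a A   (applied A -> a)
  Step 15: a a a a a a a A  =>  a a a a a a a a   (applied A -> a)
Final yield: a a a a a a a a
Total rewrite steps: 15

15


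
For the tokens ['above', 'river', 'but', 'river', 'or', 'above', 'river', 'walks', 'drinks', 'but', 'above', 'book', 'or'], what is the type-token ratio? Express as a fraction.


Tokens: 13
Unique types: ('above', 'book', 'but', 'drinks', 'or', 'river', 'walks') = 7
TTR = 7/13
Already in lowest terms.

7/13


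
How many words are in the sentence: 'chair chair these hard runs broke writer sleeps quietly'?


Counting words by splitting on spaces:
  Word 1: 'chair'
  Word 2: 'chair'
  Word 3: 'these'
  Word 4: 'hard'
  Word 5: 'runs'
  Word 6: 'broke'
  Word 7: 'writer'
  Word 8: 'sleeps'
  Word 9: 'quietly'
Total words: 9

9


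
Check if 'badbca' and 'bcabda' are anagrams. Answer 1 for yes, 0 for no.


Sort characters of 'badbca': 'aabbcd'
Sort characters of 'bcabda': 'aabbcd'
Sorted forms match -> they ARE anagrams
Result: 1

1


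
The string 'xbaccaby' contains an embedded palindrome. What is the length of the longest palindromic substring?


Scanning 'xbaccaby' for palindromic substrings.
Substring at positions 1-6: 'baccab'.
Check: reverse('baccab') = 'baccab' -> palindrome confirmed.
Neighbouring characters ('x' / 'y') break symmetry, so it cannot extend further.
No longer palindromic substring exists; longest length = 6

6


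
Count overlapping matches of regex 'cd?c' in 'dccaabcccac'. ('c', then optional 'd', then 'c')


Pattern: cd?c means 'c', then optional 'd', then 'c'.
Scanning 'dccaabcccac' position-by-position:
  Pos 0: window 'dcc' -> no
  Pos 1: window 'cca' -> MATCH
  Pos 2: window 'caa' -> no
  Pos 3: window 'aab' -> no
  Pos 4: window 'abc' -> no
  Pos 5: window 'bcc' -> no
  Pos 6: window 'ccc' -> MATCH
  Pos 7: window 'cca' -> MATCH
  Pos 8: window 'cac' -> no
  Pos 9: window 'ac' -> no
  Pos 10: window 'c' -> no
Total matches: 3

3


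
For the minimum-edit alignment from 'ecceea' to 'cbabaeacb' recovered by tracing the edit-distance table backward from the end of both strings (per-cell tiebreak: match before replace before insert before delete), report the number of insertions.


Edit distance = 7. Backtracking from cell (6, 9) with preference match > replace > insert > delete,
then listing the resulting alignment 'ecceea' -> 'cbabaeacb' left to right:
  Step 1: insert 'c' [insertion #1]
  Step 2: replace e->b
  Step 3: replace c->a
  Step 4: replace c->b
  Step 5: replace e->a
  Step 6: keep 'e'
  Step 7: keep 'a'
  Step 8: insert 'c' [insertion #2]
  Step 9: insert 'b' [insertion #3]
Total insertions: 3

3


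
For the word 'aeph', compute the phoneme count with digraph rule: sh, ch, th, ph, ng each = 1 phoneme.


Parsing 'aeph' greedily, digraphs first:
  'a' -> vowel phoneme (phonemes so far: 1)
  'e' -> vowel phoneme (phonemes so far: 2)
  'ph' -> digraph (1 consonant phoneme) (phonemes so far: 3)
Total phonemes: 3

3


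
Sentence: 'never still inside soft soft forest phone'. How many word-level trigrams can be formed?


Word trigrams from [7] words:
  Trigram 1: (never still inside)
  Trigram 2: (still inside soft)
  Trigram 3: (inside soft soft)
  Trigram 4: (soft soft forest)
  Trigram 5: (soft forest phone)
Total word trigrams: 7 - 2 = 5

5


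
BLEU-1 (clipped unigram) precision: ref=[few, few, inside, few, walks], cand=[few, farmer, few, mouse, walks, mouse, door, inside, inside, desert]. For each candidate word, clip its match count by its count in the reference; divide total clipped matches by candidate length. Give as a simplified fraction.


Reference word counts: {'few': 3, 'inside': 1, 'walks': 1}
Checking each candidate word (with clipping):
  'few' -> in reference (ref count 3, used 1/3) -> match (matches: 1)
  'farmer' -> not in reference -> no match (matches: 1)
  'few' -> in reference (ref count 3, used 2/3) -> match (matches: 2)
  'mouse' -> not in reference -> no match (matches: 2)
  'walks' -> in reference (ref count 1, used 1/1) -> match (matches: 3)
  'mouse' -> not in reference -> no match (matches: 3)
  'door' -> not in reference -> no match (matches: 3)
  'inside' -> in reference (ref count 1, used 1/1) -> match (matches: 4)
  'inside' -> ref count 1 already used up (1/1) -> clipped, no match (matches: 4)
  'desert' -> not in reference -> no match (matches: 4)
Clipped matches: 4, Candidate length: 10
Precision = 4/10 = 2/5

2/5


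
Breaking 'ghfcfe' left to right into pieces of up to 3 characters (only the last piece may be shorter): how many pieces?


'ghfcfe' has 6 characters.
Chunking with max size 3:
  Chunk 1: 'ghf' (positions 0-2)
  Chunk 2: 'cfe' (positions 3-5)
Total chunks: ceil(6 / 3) = 2

2


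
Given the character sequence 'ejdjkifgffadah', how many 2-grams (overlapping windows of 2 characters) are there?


String 'ejdjkifgffadah' has length L = 14.
Number of overlapping n-grams = L - n + 1
Substituting: 14 - 2 + 1 = 13

13


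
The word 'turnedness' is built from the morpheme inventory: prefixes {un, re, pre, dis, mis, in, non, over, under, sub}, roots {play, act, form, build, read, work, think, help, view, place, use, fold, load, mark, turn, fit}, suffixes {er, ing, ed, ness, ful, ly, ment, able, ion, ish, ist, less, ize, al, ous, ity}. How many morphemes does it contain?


Segmenting 'turnedness' against the inventory:
  'turn' -> root (morpheme 1)
  'ed' -> suffix (morpheme 2)
  'ness' -> suffix (morpheme 3)
Total morphemes: 3

3


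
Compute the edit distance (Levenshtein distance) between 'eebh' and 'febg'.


Building DP table for s1='eebh' (len 4) and s2='febg' (len 4):
       f  e  b  g
    0  1  2  3  4
  e 1  1  1  2  3
  e 2  2  1  2  3
  b 3  3  2  1  2
  h 4  4  3  2  2
Edit distance = dp[4][4] = 2

2


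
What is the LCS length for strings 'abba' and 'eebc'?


DP table for LCS of 'abba' and 'eebc':
       e  e  b  c
    0  0  0  0  0
  a 0  0  0  0  0
  b 0  0  0  1  1
  b 0  0  0  1  1
  a 0  0  0  1  1
LCS: 'b'
LCS length = 1

1


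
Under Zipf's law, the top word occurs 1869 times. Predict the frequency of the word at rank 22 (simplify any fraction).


Zipf's law: freq(rank) = f1 / rank
f1 = 1869, rank = 22
freq = 1869 / 22
GCD(1869, 22) = 1
Simplified: 1869/22

1869/22


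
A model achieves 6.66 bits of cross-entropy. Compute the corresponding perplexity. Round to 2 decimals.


Perplexity formula: PP = 2^H
H = 6.66
PP = 2^6.66
Decompose: 2^6.66 = 2^6 * 2^0.66
2^6 = 64, 2^0.66 ~ 1.5800826
PP ~ 64 * 1.5800826 = 101.1252864
Rounded to 2 decimals: 101.13

101.13


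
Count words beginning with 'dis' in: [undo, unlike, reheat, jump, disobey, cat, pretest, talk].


Checking each word for prefix 'dis':
  'undo' -> no (count: 0)
  'unlike' -> no (count: 0)
  'reheat' -> no (count: 0)
  'jump' -> no (count: 0)
  'disobey' -> YES, starts with 'dis' (count: 1)
  'cat' -> no (count: 1)
  'pretest' -> no (count: 1)
  'talk' -> no (count: 1)
Total with prefix 'dis': 1

1


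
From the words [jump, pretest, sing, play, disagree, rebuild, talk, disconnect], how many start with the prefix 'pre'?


Checking each word for prefix 'pre':
  'jump' -> no (count: 0)
  'pretest' -> YES, starts with 'pre' (count: 1)
  'sing' -> no (count: 1)
  'play' -> no (count: 1)
  'disagree' -> no (count: 1)
  'rebuild' -> no (count: 1)
  'talk' -> no (count: 1)
  'disconnect' -> no (count: 1)
Total with prefix 'pre': 1

1


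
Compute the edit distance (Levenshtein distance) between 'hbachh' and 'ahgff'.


Building DP table for s1='hbachh' (len 6) and s2='ahgff' (len 5):
       a  h  g  f  f
    0  1  2  3  4  5
  h 1  1  1  2  3  4
  b 2  2  2  2  3  4
  a 3  2  3  3  3  4
  c 4  3  3  4  4  4
  h 5  4  3  4  5  5
  h 6  5  4  4  5  6
Edit distance = dp[6][5] = 6

6


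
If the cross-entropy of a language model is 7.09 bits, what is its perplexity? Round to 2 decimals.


Perplexity formula: PP = 2^H
H = 7.09
PP = 2^7.09
Decompose: 2^7.09 = 2^7 * 2^0.09
2^7 = 128, 2^0.09 ~ 1.0643702
PP ~ 128 * 1.0643702 = 136.2393856
Rounded to 2 decimals: 136.24

136.24


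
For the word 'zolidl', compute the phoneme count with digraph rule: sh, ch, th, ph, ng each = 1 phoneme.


Parsing 'zolidl' greedily, digraphs first:
  'z' -> consonant phoneme (phonemes so far: 1)
  'o' -> vowel phoneme (phonemes so far: 2)
  'l' -> consonant phoneme (phonemes so far: 3)
  'i' -> vowel phoneme (phonemes so far: 4)
  'd' -> consonant phoneme (phonemes so far: 5)
  'l' -> consonant phoneme (phonemes so far: 6)
Total phonemes: 6

6
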